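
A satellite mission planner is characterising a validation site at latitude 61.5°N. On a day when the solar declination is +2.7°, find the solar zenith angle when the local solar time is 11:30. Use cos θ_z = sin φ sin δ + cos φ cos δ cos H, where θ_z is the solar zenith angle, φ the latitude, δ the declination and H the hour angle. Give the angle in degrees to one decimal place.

59.1°

Hour angle H = 15° × (11.5 − 12) = -7.50°.
cos θ_z = sin φ sin δ + cos φ cos δ cos H = (0.8788)(0.0471) + (0.4772)(0.9989)(0.9914) = 0.5140.
θ_z = arccos(0.5140) = 59.07°.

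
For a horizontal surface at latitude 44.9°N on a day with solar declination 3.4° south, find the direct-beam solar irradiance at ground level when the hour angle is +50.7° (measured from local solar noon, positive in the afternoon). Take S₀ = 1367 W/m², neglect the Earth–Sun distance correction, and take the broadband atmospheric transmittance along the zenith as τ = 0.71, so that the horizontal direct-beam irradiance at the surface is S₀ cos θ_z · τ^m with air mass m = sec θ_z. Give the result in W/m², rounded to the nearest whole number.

239 W/m²

cos θ_z = sin(44.9°) sin(-3.4°) + cos(44.9°) cos(-3.4°) cos(50.70°) = -0.0419 + 0.4479 = 0.4060.
Air mass m = 1/cos θ_z = 1/0.4060 = 2.463; τ^m = 0.71^2.463 = 0.4302.
Surface direct beam = 1367 × 0.4060 × 0.4302 = 238.76 W/m².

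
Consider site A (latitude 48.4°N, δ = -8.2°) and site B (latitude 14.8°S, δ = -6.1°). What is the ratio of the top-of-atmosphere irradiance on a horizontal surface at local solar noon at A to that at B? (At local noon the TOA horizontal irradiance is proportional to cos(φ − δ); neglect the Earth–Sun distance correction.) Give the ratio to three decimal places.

0.557

A: cos θ_z = cos(48.4° − (-8.2°)) = 0.5505.
B: cos θ_z = cos(-14.8° − (-6.1°)) = 0.9885.
Ratio A/B = 0.5505 / 0.9885 = 0.5569.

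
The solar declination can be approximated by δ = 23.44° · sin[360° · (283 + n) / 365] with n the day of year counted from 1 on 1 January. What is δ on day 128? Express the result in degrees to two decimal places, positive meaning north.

+16.68°

360 × (283 + 128) / 365 = 405.370°; sin(405.370°) = 0.7117.
δ = 23.44 × 0.7117 = 16.682° ≈ +16.68°.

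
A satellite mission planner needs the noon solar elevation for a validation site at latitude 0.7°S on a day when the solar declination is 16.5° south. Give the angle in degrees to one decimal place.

At local solar noon the hour angle is zero, so the elevation is 90° − |φ − δ| = 90° − |-0.7° − (-16.5°)| = 90° − 15.8° = 74.2°.

74.2°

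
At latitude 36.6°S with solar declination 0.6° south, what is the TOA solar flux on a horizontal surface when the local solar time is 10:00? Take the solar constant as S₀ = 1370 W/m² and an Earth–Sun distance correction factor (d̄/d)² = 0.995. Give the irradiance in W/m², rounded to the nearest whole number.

956 W/m²

Hour angle H = 15° × (10 − 12) = -30.00°.
With φ = -36.6°, δ = -0.6°, H = -30.00°: sin φ sin δ = 0.0062, cos φ cos δ cos H = 0.6952, so cos θ_z = 0.7014.
Top-of-atmosphere irradiance = S₀ (d̄/d)² cos θ_z = 1370 × 0.995 × 0.7014 = 956.11 W/m².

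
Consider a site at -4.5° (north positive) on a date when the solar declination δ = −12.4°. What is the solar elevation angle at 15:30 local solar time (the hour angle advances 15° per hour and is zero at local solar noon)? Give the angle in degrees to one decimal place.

Hour angle H = 15° × (15.5 − 12) = 52.50°.
cos θ_z = sin φ sin δ + cos φ cos δ cos H = (-0.0785)(-0.2147) + (0.9969)(0.9767)(0.6088) = 0.6096.
θ_z = arccos(0.6096) = 52.44°, so the elevation is 90° − 52.44° = 37.56°.

37.6°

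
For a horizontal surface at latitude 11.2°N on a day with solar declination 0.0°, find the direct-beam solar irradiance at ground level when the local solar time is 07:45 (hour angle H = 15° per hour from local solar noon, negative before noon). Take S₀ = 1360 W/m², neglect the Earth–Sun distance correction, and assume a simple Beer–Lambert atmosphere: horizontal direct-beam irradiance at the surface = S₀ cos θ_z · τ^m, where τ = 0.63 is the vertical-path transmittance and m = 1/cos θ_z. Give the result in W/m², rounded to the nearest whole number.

Hour angle H = 15° × (7.75 − 12) = -63.75°.
cos θ_z = sin(11.2°) sin(0.0°) + cos(11.2°) cos(0.0°) cos(-63.75°) = 0.0000 + 0.4339 = 0.4339.
Air mass m = 1/cos θ_z = 1/0.4339 = 2.305; τ^m = 0.63^2.305 = 0.3447.
Surface direct beam = 1360 × 0.4339 × 0.3447 = 203.41 W/m².

203 W/m²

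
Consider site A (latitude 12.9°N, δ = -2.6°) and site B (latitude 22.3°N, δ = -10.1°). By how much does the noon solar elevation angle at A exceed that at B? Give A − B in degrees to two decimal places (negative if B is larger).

+16.90°

A: 90° − |12.9 − (-2.6)| = 74.50°.
B: 90° − |22.3 − (-10.1)| = 57.60°.
A − B = 74.50 − 57.60 = 16.90°.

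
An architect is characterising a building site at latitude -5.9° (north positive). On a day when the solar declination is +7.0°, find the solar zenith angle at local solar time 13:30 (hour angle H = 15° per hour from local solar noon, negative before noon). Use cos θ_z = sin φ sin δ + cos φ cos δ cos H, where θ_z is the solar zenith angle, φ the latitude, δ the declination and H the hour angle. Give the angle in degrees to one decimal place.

Hour angle H = 15° × (13.5 − 12) = 22.50°.
With φ = -5.9°, δ = 7.0°, H = 22.50°: sin φ sin δ = -0.0125, cos φ cos δ cos H = 0.9121, so cos θ_z = 0.8996.
θ_z = arccos(0.8996) = 25.89°.

25.9°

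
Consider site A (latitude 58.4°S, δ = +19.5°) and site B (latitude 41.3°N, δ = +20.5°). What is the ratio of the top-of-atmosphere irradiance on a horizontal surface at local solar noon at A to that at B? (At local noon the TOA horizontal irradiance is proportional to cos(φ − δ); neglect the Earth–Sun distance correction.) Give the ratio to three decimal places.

0.224

A: cos θ_z = cos(-58.4° − (19.5°)) = 0.2096.
B: cos θ_z = cos(41.3° − (20.5°)) = 0.9348.
Ratio A/B = 0.2096 / 0.9348 = 0.2242.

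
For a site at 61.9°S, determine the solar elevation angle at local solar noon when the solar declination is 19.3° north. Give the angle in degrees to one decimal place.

8.8°

At local solar noon the hour angle is zero, so the elevation is 90° − |φ − δ| = 90° − |-61.9° − (19.3°)| = 90° − 81.2° = 8.8°.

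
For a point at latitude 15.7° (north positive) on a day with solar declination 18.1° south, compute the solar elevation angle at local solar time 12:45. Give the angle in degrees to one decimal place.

Hour angle H = 15° × (12.75 − 12) = 11.25°.
cos θ_z = sin(15.7°) sin(-18.1°) + cos(15.7°) cos(-18.1°) cos(11.25°) = -0.0841 + 0.8975 = 0.8134.
θ_z = arccos(0.8134) = 35.57°, so the elevation is 90° − 35.57° = 54.43°.

54.4°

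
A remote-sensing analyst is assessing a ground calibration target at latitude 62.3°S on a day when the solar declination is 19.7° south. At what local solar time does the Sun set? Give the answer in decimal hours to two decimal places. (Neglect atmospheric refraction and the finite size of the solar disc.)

cos H_s = −tan(-62.3°) · tan(-19.7°) = -0.6820, so H_s = arccos(-0.6820) = 133.00°.
Sunset is at 12 + H_s/15 = 12 + 8.867 = 20.867 h local solar time.

20.87 h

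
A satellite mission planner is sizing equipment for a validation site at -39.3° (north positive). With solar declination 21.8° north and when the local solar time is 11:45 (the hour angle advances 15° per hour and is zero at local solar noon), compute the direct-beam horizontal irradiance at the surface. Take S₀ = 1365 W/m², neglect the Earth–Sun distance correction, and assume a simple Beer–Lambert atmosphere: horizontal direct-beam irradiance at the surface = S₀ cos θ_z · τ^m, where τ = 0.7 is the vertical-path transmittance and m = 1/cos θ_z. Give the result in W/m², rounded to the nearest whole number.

314 W/m²

Hour angle H = 15° × (11.75 − 12) = -3.75°.
cos θ_z = sin φ sin δ + cos φ cos δ cos H = (-0.6334)(0.3714) + (0.7738)(0.9285)(0.9979) = 0.4817.
Air mass m = 1/cos θ_z = 1/0.4817 = 2.076; τ^m = 0.7^2.076 = 0.4769.
Surface direct beam = 1365 × 0.4817 × 0.4769 = 313.57 W/m².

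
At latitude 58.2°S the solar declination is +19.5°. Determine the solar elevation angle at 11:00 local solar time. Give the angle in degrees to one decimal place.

Hour angle H = 15° × (11 − 12) = -15.00°.
cos θ_z = sin φ sin δ + cos φ cos δ cos H = (-0.8499)(0.3338) + (0.5270)(0.9426)(0.9659) = 0.1961.
θ_z = arccos(0.1961) = 78.69°, so the elevation is 90° − 78.69° = 11.31°.

11.3°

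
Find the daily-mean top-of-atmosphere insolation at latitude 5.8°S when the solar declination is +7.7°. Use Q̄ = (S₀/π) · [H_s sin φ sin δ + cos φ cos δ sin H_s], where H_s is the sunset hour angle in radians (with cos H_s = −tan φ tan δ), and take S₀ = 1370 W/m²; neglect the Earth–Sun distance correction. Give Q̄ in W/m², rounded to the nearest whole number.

−tan φ tan δ = −(-0.1016)(0.1352) = 0.0137; H_s = arccos(0.0137) = 89.22°. In radians, H_s = 1.5572.
H_s sin φ sin δ = 1.5572 × -0.1011 × 0.1340 = -0.0211.
cos φ cos δ sin H_s = 0.9949 × 0.9910 × 0.9999 = 0.9858.
Q̄ = (1370/π) × (-0.0211 + 0.9858) = 436.08 × 0.9647 = 420.69 W/m².

421 W/m²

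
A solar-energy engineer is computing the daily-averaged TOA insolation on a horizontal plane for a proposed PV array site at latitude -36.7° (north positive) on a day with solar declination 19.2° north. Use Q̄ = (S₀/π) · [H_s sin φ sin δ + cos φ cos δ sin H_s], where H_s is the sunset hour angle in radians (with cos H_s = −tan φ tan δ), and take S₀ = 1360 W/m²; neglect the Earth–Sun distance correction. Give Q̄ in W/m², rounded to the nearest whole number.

cos H_s = −tan(-36.7°) · tan(19.2°) = 0.2596, so H_s = arccos(0.2596) = 74.95°. In radians, H_s = 1.3081.
H_s sin φ sin δ = 1.3081 × -0.5976 × 0.3289 = -0.2571.
cos φ cos δ sin H_s = 0.8018 × 0.9444 × 0.9657 = 0.7312.
Q̄ = (1360/π) × (-0.2571 + 0.7312) = 432.90 × 0.4741 = 205.24 W/m².

205 W/m²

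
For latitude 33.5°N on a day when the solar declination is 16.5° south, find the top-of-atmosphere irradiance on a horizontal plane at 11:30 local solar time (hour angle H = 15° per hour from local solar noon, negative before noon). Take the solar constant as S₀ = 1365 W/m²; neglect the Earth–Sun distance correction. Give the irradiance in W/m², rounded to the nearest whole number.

Hour angle H = 15° × (11.5 − 12) = -7.50°.
cos θ_z = sin φ sin δ + cos φ cos δ cos H = (0.5519)(-0.2840) + (0.8339)(0.9588)(0.9914) = 0.6359.
Top-of-atmosphere irradiance = S₀ cos θ_z = 1365 × 0.6359 = 868.00 W/m².

868 W/m²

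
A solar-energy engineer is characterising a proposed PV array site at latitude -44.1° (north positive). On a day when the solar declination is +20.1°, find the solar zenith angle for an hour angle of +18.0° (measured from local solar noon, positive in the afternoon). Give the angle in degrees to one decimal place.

cos θ_z = sin φ sin δ + cos φ cos δ cos H = (-0.6959)(0.3437) + (0.7181)(0.9391)(0.9511) = 0.4022.
θ_z = arccos(0.4022) = 66.28°.

66.3°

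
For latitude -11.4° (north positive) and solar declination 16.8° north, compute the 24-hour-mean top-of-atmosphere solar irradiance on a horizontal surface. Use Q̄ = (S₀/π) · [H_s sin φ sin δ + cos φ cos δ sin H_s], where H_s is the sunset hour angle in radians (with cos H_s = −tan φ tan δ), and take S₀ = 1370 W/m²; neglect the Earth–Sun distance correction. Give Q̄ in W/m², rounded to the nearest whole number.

371 W/m²

The sunset hour angle satisfies cos H_s = −tan φ tan δ = 0.0609, giving H_s = 86.51°. In radians, H_s = 1.5099.
H_s sin φ sin δ = 1.5099 × -0.1977 × 0.2890 = -0.0863.
cos φ cos δ sin H_s = 0.9803 × 0.9573 × 0.9981 = 0.9367.
Q̄ = (1370/π) × (-0.0863 + 0.9367) = 436.08 × 0.8504 = 370.84 W/m².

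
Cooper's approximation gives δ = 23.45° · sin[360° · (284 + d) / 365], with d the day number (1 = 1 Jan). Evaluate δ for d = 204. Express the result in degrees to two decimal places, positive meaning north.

360 × (284 + 204) / 365 = 481.315°; sin(481.315°) = 0.8543.
δ = 23.45 × 0.8543 = 20.033° ≈ +20.03°.

+20.03°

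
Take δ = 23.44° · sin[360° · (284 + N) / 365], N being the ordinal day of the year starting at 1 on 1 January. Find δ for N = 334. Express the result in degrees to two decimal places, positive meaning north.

-21.96°

360 × (284 + 334) / 365 = 609.534°; sin(609.534°) = -0.9369.
δ = 23.44 × -0.9369 = -21.961° ≈ -21.96°.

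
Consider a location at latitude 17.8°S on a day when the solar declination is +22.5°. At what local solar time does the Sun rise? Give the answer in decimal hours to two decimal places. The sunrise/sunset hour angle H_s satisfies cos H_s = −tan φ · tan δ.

6.51 h

−tan φ tan δ = −(-0.3211)(0.4142) = 0.1330; H_s = arccos(0.1330) = 82.36°.
Sunrise is at 12 − H_s/15 = 12 − 5.491 = 6.509 h local solar time.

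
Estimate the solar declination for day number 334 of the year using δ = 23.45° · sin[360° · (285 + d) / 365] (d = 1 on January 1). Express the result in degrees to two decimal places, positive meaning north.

360 × (285 + 334) / 365 = 610.521°; sin(610.521°) = -0.9428.
δ = 23.45 × -0.9428 = -22.109° ≈ -22.11°.

-22.11°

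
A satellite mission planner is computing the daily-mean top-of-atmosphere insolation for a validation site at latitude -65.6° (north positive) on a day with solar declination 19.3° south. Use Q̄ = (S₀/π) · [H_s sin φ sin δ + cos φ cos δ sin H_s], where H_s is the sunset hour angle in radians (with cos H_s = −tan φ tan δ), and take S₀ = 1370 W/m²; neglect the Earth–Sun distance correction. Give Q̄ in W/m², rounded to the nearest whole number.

−tan φ tan δ = −(-2.2045)(-0.3502) = -0.7720; H_s = arccos(-0.7720) = 140.53°. In radians, H_s = 2.4527.
H_s sin φ sin δ = 2.4527 × -0.9107 × -0.3305 = 0.7382.
cos φ cos δ sin H_s = 0.4131 × 0.9438 × 0.6357 = 0.2478.
Q̄ = (1370/π) × (0.7382 + 0.2478) = 436.08 × 0.9860 = 429.97 W/m².

430 W/m²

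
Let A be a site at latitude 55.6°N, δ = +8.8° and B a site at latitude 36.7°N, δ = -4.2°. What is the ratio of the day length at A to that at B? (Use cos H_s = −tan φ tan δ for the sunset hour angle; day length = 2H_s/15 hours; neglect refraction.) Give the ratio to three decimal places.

1.187

A: H_s = arccos(−tan 55.6° · tan 8.8°) = 103.07°, so 2H_s/15 = 13.7427 h.
B: H_s = arccos(−tan 36.7° · tan -4.2°) = 86.86°, so 2H_s/15 = 11.5813 h.
Ratio A/B = 13.7427 / 11.5813 = 1.1866.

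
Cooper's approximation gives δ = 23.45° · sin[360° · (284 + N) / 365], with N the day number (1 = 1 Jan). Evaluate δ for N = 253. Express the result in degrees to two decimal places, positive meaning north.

360 × (284 + 253) / 365 = 529.644°; sin(529.644°) = 0.1798.
δ = 23.45 × 0.1798 = 4.216° ≈ +4.22°.

+4.22°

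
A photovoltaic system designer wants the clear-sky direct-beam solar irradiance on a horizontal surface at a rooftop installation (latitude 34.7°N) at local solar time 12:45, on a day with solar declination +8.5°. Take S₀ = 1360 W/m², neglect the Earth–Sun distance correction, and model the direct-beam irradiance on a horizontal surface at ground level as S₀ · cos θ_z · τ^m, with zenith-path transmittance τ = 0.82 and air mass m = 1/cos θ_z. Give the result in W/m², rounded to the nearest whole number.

Hour angle H = 15° × (12.75 − 12) = 11.25°.
cos θ_z = sin φ sin δ + cos φ cos δ cos H = (0.5693)(0.1478) + (0.8221)(0.9890)(0.9808) = 0.8816.
Air mass m = 1/cos θ_z = 1/0.8816 = 1.134; τ^m = 0.82^1.134 = 0.7985.
Surface direct beam = 1360 × 0.8816 × 0.7985 = 957.38 W/m².

957 W/m²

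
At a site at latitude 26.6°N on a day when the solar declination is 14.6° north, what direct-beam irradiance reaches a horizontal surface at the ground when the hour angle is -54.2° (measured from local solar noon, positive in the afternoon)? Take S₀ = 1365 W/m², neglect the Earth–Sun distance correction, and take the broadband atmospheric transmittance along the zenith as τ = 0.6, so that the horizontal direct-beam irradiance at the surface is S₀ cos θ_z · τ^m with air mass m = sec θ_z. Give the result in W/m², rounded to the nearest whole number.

cos θ_z = sin φ sin δ + cos φ cos δ cos H = (0.4478)(0.2521) + (0.8942)(0.9677)(0.5850) = 0.6191.
Air mass m = 1/cos θ_z = 1/0.6191 = 1.615; τ^m = 0.6^1.615 = 0.4382.
Surface direct beam = 1365 × 0.6191 × 0.4382 = 370.31 W/m².

370 W/m²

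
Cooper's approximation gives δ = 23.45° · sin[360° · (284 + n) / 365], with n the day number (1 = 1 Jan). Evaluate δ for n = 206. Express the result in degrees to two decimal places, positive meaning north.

360 × (284 + 206) / 365 = 483.288°; sin(483.288°) = 0.8359.
δ = 23.45 × 0.8359 = 19.602° ≈ +19.60°.

+19.60°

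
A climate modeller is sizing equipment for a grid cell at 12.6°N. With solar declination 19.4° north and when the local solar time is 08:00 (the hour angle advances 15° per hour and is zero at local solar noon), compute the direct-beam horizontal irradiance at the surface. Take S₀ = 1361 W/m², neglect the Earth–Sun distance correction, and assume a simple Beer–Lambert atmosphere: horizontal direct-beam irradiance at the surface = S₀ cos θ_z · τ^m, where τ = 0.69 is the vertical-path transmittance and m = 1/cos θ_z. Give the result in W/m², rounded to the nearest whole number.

361 W/m²

Hour angle H = 15° × (8 − 12) = -60.00°.
cos θ_z = sin(12.6°) sin(19.4°) + cos(12.6°) cos(19.4°) cos(-60.00°) = 0.0725 + 0.4603 = 0.5328.
Air mass m = 1/cos θ_z = 1/0.5328 = 1.877; τ^m = 0.69^1.877 = 0.4983.
Surface direct beam = 1361 × 0.5328 × 0.4983 = 361.34 W/m².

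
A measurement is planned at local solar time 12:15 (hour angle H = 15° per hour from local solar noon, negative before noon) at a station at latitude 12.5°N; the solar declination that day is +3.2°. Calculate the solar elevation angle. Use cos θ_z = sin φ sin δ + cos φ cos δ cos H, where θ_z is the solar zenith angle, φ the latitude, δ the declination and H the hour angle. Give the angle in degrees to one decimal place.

Hour angle H = 15° × (12.25 − 12) = 3.75°.
cos θ_z = sin φ sin δ + cos φ cos δ cos H = (0.2164)(0.0558) + (0.9763)(0.9984)(0.9979) = 0.9848.
θ_z = arccos(0.9848) = 10.00°, so the elevation is 90° − 10.00° = 80.00°.

80.0°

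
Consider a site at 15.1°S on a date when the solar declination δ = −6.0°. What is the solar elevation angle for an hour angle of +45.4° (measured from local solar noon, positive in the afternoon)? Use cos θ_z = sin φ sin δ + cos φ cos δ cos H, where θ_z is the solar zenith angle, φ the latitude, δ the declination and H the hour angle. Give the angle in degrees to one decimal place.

cos θ_z = sin(-15.1°) sin(-6.0°) + cos(-15.1°) cos(-6.0°) cos(45.40°) = 0.0272 + 0.6742 = 0.7014.
θ_z = arccos(0.7014) = 45.46°, so the elevation is 90° − 45.46° = 44.54°.

44.5°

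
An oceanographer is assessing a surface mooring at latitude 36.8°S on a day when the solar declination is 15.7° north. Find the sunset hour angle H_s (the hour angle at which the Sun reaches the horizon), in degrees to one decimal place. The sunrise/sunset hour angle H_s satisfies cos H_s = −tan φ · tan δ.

cos H_s = −tan(-36.8°) · tan(15.7°) = 0.2103, so H_s = arccos(0.2103) = 77.86°.

77.9°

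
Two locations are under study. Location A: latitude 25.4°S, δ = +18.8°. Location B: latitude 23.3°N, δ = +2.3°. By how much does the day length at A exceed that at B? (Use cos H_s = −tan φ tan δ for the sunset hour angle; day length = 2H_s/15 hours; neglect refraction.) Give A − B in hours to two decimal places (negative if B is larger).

-1.37 h

A: H_s = arccos(−tan -25.4° · tan 18.8°) = 80.70°, so 2H_s/15 = 10.7600 h.
B: H_s = arccos(−tan 23.3° · tan 2.3°) = 90.99°, so 2H_s/15 = 12.1320 h.
A − B = 10.7600 − 12.1320 = -1.3720 h.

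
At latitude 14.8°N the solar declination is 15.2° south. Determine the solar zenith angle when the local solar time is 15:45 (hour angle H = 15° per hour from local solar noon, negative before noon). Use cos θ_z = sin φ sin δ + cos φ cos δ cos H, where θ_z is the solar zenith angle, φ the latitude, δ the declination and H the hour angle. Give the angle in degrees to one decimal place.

Hour angle H = 15° × (15.75 − 12) = 56.25°.
With φ = 14.8°, δ = -15.2°, H = 56.25°: sin φ sin δ = -0.0670, cos φ cos δ cos H = 0.5183, so cos θ_z = 0.4513.
θ_z = arccos(0.4513) = 63.17°.

63.2°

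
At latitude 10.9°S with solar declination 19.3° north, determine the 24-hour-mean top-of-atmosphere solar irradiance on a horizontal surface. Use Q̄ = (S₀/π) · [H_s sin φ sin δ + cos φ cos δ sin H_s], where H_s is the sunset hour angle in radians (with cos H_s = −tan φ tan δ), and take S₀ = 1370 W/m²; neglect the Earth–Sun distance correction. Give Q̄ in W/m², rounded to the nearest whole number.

362 W/m²

The sunset hour angle satisfies cos H_s = −tan φ tan δ = 0.0674, giving H_s = 86.14°. In radians, H_s = 1.5034.
H_s sin φ sin δ = 1.5034 × -0.1891 × 0.3305 = -0.0940.
cos φ cos δ sin H_s = 0.9820 × 0.9438 × 0.9977 = 0.9247.
Q̄ = (1370/π) × (-0.0940 + 0.9247) = 436.08 × 0.8307 = 362.25 W/m².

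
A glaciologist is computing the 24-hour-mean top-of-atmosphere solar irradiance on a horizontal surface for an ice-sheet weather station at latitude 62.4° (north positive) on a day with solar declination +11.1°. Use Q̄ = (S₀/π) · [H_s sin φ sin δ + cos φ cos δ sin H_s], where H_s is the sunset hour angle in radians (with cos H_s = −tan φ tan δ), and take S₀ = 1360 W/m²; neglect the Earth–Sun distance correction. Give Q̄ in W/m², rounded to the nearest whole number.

327 W/m²

cos H_s = −tan(62.4°) · tan(11.1°) = -0.3753, so H_s = arccos(-0.3753) = 112.04°. In radians, H_s = 1.9555.
H_s sin φ sin δ = 1.9555 × 0.8862 × 0.1925 = 0.3336.
cos φ cos δ sin H_s = 0.4633 × 0.9813 × 0.9269 = 0.4214.
Q̄ = (1360/π) × (0.3336 + 0.4214) = 432.90 × 0.7550 = 326.84 W/m².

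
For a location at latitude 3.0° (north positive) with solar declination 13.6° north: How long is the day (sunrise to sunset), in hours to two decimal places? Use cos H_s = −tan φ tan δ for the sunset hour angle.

12.10 hours

−tan φ tan δ = −(0.0524)(0.2419) = -0.0127; H_s = arccos(-0.0127) = 90.73°.
Day length = 2 H_s / 15° h⁻¹ = 181.46° / 15 = 12.097 h.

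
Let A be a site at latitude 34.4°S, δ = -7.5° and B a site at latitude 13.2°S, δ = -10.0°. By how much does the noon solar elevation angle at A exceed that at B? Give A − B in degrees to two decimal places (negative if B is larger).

-23.70°

A: 90° − |-34.4 − (-7.5)| = 63.10°.
B: 90° − |-13.2 − (-10.0)| = 86.80°.
A − B = 63.10 − 86.80 = -23.70°.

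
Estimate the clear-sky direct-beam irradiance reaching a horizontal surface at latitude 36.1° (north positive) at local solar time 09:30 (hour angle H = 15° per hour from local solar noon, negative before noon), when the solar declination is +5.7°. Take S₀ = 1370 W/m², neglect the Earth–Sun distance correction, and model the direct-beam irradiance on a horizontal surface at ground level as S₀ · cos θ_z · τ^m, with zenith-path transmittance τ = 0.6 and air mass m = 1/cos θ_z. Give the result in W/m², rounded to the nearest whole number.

458 W/m²

Hour angle H = 15° × (9.5 − 12) = -37.50°.
With φ = 36.1°, δ = 5.7°, H = -37.50°: sin φ sin δ = 0.0585, cos φ cos δ cos H = 0.6379, so cos θ_z = 0.6964.
Air mass m = 1/cos θ_z = 1/0.6964 = 1.436; τ^m = 0.6^1.436 = 0.4802.
Surface direct beam = 1370 × 0.6964 × 0.4802 = 458.14 W/m².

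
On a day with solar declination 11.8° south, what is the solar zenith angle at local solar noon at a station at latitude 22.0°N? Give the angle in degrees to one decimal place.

33.8°

At local solar noon the hour angle is zero, so the zenith angle is |φ − δ| = |22.0° − (-11.8°)| = 33.8°.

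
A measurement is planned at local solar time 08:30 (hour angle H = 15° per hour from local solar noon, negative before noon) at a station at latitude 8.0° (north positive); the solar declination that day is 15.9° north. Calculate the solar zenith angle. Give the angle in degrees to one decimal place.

Hour angle H = 15° × (8.5 − 12) = -52.50°.
cos θ_z = sin φ sin δ + cos φ cos δ cos H = (0.1392)(0.2740) + (0.9903)(0.9617)(0.6088) = 0.6179.
θ_z = arccos(0.6179) = 51.84°.

51.8°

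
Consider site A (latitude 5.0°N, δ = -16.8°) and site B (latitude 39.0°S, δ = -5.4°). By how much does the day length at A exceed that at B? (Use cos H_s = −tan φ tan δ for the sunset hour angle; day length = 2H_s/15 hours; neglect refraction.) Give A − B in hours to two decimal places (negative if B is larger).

A: H_s = arccos(−tan 5.0° · tan -16.8°) = 88.49°, so 2H_s/15 = 11.7987 h.
B: H_s = arccos(−tan -39.0° · tan -5.4°) = 94.39°, so 2H_s/15 = 12.5853 h.
A − B = 11.7987 − 12.5853 = -0.7866 h.

-0.79 h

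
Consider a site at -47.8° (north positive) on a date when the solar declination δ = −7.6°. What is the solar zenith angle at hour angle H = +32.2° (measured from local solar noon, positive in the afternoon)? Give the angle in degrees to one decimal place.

48.6°

cos θ_z = sin φ sin δ + cos φ cos δ cos H = (-0.7408)(-0.1323) + (0.6717)(0.9912)(0.8462) = 0.6614.
θ_z = arccos(0.6614) = 48.59°.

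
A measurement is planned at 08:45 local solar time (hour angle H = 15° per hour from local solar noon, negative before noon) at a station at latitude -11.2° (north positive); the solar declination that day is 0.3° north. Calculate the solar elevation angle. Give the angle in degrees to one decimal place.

Hour angle H = 15° × (8.75 − 12) = -48.75°.
cos θ_z = sin φ sin δ + cos φ cos δ cos H = (-0.1942)(0.0052) + (0.9810)(1.0000)(0.6593) = 0.6458.
θ_z = arccos(0.6458) = 49.77°, so the elevation is 90° − 49.77° = 40.23°.

40.2°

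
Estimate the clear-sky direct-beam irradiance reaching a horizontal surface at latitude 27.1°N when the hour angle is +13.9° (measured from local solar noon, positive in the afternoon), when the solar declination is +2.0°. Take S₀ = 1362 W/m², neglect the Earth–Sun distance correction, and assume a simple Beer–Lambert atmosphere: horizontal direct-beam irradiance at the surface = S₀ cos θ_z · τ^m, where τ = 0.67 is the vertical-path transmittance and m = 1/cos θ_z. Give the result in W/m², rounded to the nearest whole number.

760 W/m²

cos θ_z = sin φ sin δ + cos φ cos δ cos H = (0.4555)(0.0349) + (0.8902)(0.9994)(0.9707) = 0.8795.
Air mass m = 1/cos θ_z = 1/0.8795 = 1.137; τ^m = 0.67^1.137 = 0.6342.
Surface direct beam = 1362 × 0.8795 × 0.6342 = 759.69 W/m².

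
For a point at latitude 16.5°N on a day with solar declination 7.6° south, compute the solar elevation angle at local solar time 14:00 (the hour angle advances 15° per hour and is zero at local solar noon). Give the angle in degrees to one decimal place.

Hour angle H = 15° × (14 − 12) = 30.00°.
cos θ_z = sin φ sin δ + cos φ cos δ cos H = (0.2840)(-0.1323) + (0.9588)(0.9912)(0.8660) = 0.7854.
θ_z = arccos(0.7854) = 38.24°, so the elevation is 90° − 38.24° = 51.76°.

51.8°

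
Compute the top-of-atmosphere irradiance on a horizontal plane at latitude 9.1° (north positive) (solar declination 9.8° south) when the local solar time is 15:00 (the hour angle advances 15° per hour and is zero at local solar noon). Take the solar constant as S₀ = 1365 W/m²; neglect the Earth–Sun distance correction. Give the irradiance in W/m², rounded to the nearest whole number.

Hour angle H = 15° × (15 − 12) = 45.00°.
cos θ_z = sin φ sin δ + cos φ cos δ cos H = (0.1582)(-0.1702) + (0.9874)(0.9854)(0.7071) = 0.6611.
Top-of-atmosphere irradiance = S₀ cos θ_z = 1365 × 0.6611 = 902.40 W/m².

902 W/m²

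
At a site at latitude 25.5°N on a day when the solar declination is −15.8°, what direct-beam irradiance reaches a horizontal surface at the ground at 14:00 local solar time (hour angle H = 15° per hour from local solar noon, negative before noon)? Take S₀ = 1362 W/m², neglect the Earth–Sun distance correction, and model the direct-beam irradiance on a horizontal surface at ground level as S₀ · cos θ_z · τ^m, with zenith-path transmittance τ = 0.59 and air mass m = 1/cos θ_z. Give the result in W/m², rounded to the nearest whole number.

Hour angle H = 15° × (14 − 12) = 30.00°.
cos θ_z = sin(25.5°) sin(-15.8°) + cos(25.5°) cos(-15.8°) cos(30.00°) = -0.1172 + 0.7521 = 0.6349.
Air mass m = 1/cos θ_z = 1/0.6349 = 1.575; τ^m = 0.59^1.575 = 0.4356.
Surface direct beam = 1362 × 0.6349 × 0.4356 = 376.68 W/m².

377 W/m²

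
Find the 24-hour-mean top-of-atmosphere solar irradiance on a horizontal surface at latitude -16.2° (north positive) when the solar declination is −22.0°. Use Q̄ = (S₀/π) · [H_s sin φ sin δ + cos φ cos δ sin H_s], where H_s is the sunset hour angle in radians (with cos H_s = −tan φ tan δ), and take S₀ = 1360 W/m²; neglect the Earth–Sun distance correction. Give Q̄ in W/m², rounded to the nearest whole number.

459 W/m²

The sunset hour angle satisfies cos H_s = −tan φ tan δ = -0.1174, giving H_s = 96.74°. In radians, H_s = 1.6884.
H_s sin φ sin δ = 1.6884 × -0.2790 × -0.3746 = 0.1765.
cos φ cos δ sin H_s = 0.9603 × 0.9272 × 0.9931 = 0.8842.
Q̄ = (1360/π) × (0.1765 + 0.8842) = 432.90 × 1.0607 = 459.18 W/m².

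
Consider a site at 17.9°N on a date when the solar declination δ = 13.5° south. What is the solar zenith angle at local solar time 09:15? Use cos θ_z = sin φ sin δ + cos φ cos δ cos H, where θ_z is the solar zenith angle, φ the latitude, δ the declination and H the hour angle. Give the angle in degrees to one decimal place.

Hour angle H = 15° × (9.25 − 12) = -41.25°.
With φ = 17.9°, δ = -13.5°, H = -41.25°: sin φ sin δ = -0.0718, cos φ cos δ cos H = 0.6957, so cos θ_z = 0.6239.
θ_z = arccos(0.6239) = 51.40°.

51.4°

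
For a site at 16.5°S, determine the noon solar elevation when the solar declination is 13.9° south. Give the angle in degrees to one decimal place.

At local solar noon the hour angle is zero, so the elevation is 90° − |φ − δ| = 90° − |-16.5° − (-13.9°)| = 90° − 2.6° = 87.4°.

87.4°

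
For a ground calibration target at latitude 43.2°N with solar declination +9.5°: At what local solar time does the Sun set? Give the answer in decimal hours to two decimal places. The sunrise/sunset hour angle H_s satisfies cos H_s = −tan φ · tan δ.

18.60 h

The sunset hour angle satisfies cos H_s = −tan φ tan δ = -0.1571, giving H_s = 99.04°.
Sunset is at 12 + H_s/15 = 12 + 6.603 = 18.603 h local solar time.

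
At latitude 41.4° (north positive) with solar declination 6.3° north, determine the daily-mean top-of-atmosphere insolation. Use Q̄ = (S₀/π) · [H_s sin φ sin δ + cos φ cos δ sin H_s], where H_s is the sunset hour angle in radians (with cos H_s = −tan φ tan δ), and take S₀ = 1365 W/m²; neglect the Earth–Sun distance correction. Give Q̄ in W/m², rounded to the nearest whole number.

375 W/m²

cos H_s = −tan(41.4°) · tan(6.3°) = -0.0973, so H_s = arccos(-0.0973) = 95.58°. In radians, H_s = 1.6682.
H_s sin φ sin δ = 1.6682 × 0.6613 × 0.1097 = 0.1210.
cos φ cos δ sin H_s = 0.7501 × 0.9940 × 0.9953 = 0.7421.
Q̄ = (1365/π) × (0.1210 + 0.7421) = 434.49 × 0.8631 = 375.01 W/m².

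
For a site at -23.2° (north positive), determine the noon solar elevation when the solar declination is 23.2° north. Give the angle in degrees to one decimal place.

At local solar noon the hour angle is zero, so the elevation is 90° − |φ − δ| = 90° − |-23.2° − (23.2°)| = 90° − 46.4° = 43.6°.

43.6°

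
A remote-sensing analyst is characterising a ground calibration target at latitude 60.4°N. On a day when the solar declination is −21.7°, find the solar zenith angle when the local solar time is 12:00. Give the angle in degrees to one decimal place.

Hour angle H = 15° × (12 − 12) = 0.00°.
cos θ_z = sin φ sin δ + cos φ cos δ cos H = (0.8695)(-0.3697) + (0.4939)(0.9291)(1.0000) = 0.1374.
θ_z = arccos(0.1374) = 82.10°.

82.1°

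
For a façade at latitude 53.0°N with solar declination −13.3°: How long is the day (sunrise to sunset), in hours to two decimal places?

cos H_s = −tan(53.0°) · tan(-13.3°) = 0.3137, so H_s = arccos(0.3137) = 71.72°.
Day length = 2 H_s / 15° h⁻¹ = 143.44° / 15 = 9.563 h.

9.56 hours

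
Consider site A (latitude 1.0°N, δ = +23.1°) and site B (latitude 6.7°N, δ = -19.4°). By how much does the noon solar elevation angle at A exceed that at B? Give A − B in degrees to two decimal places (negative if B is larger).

A: 90° − |1.0 − (23.1)| = 67.90°.
B: 90° − |6.7 − (-19.4)| = 63.90°.
A − B = 67.90 − 63.90 = 4.00°.

+4.00°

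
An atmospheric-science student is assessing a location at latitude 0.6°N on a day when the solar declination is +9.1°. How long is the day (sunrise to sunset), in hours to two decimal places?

12.01 hours

cos H_s = −tan(0.6°) · tan(9.1°) = -0.0017, so H_s = arccos(-0.0017) = 90.10°.
Day length = 2 H_s / 15° h⁻¹ = 180.20° / 15 = 12.013 h.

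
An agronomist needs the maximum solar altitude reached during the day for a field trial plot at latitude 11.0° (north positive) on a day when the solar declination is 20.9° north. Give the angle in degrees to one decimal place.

80.1°

At local solar noon the hour angle is zero, so the elevation is 90° − |φ − δ| = 90° − |11.0° − (20.9°)| = 90° − 9.9° = 80.1°.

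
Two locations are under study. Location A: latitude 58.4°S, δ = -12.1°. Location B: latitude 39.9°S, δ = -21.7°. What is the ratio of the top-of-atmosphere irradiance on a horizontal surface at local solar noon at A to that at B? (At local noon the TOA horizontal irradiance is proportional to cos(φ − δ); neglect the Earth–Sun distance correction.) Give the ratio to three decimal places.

0.727

A: cos θ_z = cos(-58.4° − (-12.1°)) = 0.6909.
B: cos θ_z = cos(-39.9° − (-21.7°)) = 0.9500.
Ratio A/B = 0.6909 / 0.9500 = 0.7273.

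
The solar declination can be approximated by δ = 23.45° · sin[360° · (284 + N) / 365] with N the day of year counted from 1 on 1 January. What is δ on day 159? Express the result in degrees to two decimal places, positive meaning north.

+22.84°

360 × (284 + 159) / 365 = 436.932°; sin(436.932°) = 0.9741.
δ = 23.45 × 0.9741 = 22.843° ≈ +22.84°.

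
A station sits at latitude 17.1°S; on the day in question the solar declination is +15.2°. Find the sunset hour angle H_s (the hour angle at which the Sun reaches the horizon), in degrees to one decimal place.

85.2°

The sunset hour angle satisfies cos H_s = −tan φ tan δ = 0.0836, giving H_s = 85.20°.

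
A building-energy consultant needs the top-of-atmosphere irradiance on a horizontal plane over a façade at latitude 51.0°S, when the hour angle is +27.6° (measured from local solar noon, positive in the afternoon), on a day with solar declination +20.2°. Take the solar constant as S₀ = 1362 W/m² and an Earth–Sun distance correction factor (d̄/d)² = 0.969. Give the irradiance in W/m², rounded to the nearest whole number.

cos θ_z = sin φ sin δ + cos φ cos δ cos H = (-0.7771)(0.3453) + (0.6293)(0.9385)(0.8862) = 0.2551.
Top-of-atmosphere irradiance = S₀ (d̄/d)² cos θ_z = 1362 × 0.969 × 0.2551 = 336.68 W/m².

337 W/m²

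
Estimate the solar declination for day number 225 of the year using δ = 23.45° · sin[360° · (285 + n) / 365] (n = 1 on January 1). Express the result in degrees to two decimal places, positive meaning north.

360 × (285 + 225) / 365 = 503.014°; sin(503.014°) = 0.6016.
δ = 23.45 × 0.6016 = 14.108° ≈ +14.11°.

+14.11°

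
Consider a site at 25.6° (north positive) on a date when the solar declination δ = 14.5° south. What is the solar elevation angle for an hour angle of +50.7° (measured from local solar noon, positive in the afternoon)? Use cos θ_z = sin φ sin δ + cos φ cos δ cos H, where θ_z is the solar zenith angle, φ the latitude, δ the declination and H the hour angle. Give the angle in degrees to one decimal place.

cos θ_z = sin(25.6°) sin(-14.5°) + cos(25.6°) cos(-14.5°) cos(50.70°) = -0.1082 + 0.5530 = 0.4448.
θ_z = arccos(0.4448) = 63.59°, so the elevation is 90° − 63.59° = 26.41°.

26.4°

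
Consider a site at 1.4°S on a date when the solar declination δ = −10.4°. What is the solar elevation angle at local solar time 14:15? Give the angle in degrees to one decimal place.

55.3°

Hour angle H = 15° × (14.25 − 12) = 33.75°.
cos θ_z = sin(-1.4°) sin(-10.4°) + cos(-1.4°) cos(-10.4°) cos(33.75°) = 0.0044 + 0.8176 = 0.8220.
θ_z = arccos(0.8220) = 34.71°, so the elevation is 90° − 34.71° = 55.29°.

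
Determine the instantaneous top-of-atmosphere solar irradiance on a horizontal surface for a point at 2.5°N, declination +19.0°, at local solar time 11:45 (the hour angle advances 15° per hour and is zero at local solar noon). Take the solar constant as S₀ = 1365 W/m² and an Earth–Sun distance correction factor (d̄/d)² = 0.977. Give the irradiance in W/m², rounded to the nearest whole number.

Hour angle H = 15° × (11.75 − 12) = -3.75°.
cos θ_z = sin(2.5°) sin(19.0°) + cos(2.5°) cos(19.0°) cos(-3.75°) = 0.0142 + 0.9426 = 0.9568.
Top-of-atmosphere irradiance = S₀ (d̄/d)² cos θ_z = 1365 × 0.977 × 0.9568 = 1275.99 W/m².

1276 W/m²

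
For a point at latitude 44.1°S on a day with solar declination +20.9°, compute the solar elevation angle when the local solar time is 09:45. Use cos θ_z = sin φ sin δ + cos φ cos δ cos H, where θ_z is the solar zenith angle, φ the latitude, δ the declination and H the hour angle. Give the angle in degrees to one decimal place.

Hour angle H = 15° × (9.75 − 12) = -33.75°.
cos θ_z = sin φ sin δ + cos φ cos δ cos H = (-0.6959)(0.3567) + (0.7181)(0.9342)(0.8315) = 0.3096.
θ_z = arccos(0.3096) = 71.96°, so the elevation is 90° − 71.96° = 18.04°.

18.0°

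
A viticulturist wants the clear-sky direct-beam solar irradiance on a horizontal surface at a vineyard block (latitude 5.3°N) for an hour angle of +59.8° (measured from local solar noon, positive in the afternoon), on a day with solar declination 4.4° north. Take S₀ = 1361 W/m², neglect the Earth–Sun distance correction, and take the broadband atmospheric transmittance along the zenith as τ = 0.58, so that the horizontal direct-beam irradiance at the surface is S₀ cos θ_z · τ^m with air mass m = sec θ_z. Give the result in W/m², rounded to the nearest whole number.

235 W/m²

cos θ_z = sin φ sin δ + cos φ cos δ cos H = (0.0924)(0.0767) + (0.9957)(0.9971)(0.5030) = 0.5065.
Air mass m = 1/cos θ_z = 1/0.5065 = 1.974; τ^m = 0.58^1.974 = 0.3412.
Surface direct beam = 1361 × 0.5065 × 0.3412 = 235.21 W/m².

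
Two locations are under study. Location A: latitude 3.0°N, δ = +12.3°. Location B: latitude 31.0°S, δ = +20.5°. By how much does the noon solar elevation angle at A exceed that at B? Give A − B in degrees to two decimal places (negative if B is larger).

A: 90° − |3.0 − (12.3)| = 80.70°.
B: 90° − |-31.0 − (20.5)| = 38.50°.
A − B = 80.70 − 38.50 = 42.20°.

+42.20°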